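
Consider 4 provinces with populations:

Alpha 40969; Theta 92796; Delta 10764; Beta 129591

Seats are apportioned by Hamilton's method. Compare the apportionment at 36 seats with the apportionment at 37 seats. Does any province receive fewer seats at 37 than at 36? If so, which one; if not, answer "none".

At 36 seats: Alpha 5, Theta 12, Delta 2, Beta 17.
At 37 seats: Alpha 6, Theta 13, Delta 1, Beta 17.
Delta drops from 2 to 1.

Delta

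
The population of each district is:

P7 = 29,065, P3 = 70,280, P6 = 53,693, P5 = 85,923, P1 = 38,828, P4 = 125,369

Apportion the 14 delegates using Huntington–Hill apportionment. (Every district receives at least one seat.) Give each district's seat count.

With divisor 28363: modified quotas P7 1.025, P3 2.478, P6 1.893, P5 3.029, P1 1.369, P4 4.420.
Geometric-mean thresholds: P7 √(1·2)=1.414, P3 √(2·3)=2.449, P6 √(1·2)=1.414, P5 √(3·4)=3.464, P1 √(1·2)=1.414, P4 √(4·5)=4.472.
Each quota rounded against its threshold gives P7 1, P3 3, P6 2, P5 3, P1 1, P4 4 (total 14).

P7=1; P3=3; P6=2; P5=3; P1=1; P4=4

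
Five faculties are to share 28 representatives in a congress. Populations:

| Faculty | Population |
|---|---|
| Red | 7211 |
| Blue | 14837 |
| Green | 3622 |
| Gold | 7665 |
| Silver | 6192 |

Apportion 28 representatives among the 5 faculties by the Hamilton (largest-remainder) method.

Red=5, Blue=11, Green=3, Gold=5, Silver=4

Standard divisor: 39527 ÷ 28 ≈ 1411.679.
Standard quotas: Red 5.1081, Blue 10.5102, Green 2.5657, Gold 5.4297, Silver 4.3863.
Lower quotas: Red 5, Blue 10, Green 2, Gold 5, Silver 4 (sum 26, leaving 2 seats).
Remainders in descending order: Green 0.5657, Blue 0.5102, Gold 0.4297, Silver 0.3863, Red 0.1081.
Largest remainders: Green, Blue receive the extra seats.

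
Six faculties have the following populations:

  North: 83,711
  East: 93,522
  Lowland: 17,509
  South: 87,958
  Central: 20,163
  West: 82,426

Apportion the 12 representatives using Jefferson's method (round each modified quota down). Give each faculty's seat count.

Standard divisor 385289/12 ≈ 32107.417; standard quotas: North 2.607, East 2.913, Lowland 0.545, South 2.739, Central 0.628, West 2.567.
Rounding down gives 2, 2, 0, 2, 0, 2 = 8 seats, so the divisor must be adjusted.
With modified divisor 25400: modified quotas North 3.296, East 3.682, Lowland 0.689, South 3.463, Central 0.794, West 3.245.
Rounding down: North 3, East 3, Lowland 0, South 3, Central 0, West 3 (total 12).

North=3, East=3, Lowland=0, South=3, Central=0, West=3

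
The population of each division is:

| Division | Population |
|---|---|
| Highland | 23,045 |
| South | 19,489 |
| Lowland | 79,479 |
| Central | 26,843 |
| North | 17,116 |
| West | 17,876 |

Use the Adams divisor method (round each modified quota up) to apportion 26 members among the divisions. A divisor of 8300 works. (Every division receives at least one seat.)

With modified divisor 8300: modified quotas Highland 2.777, South 2.348, Lowland 9.576, Central 3.234, North 2.062, West 2.154.
Rounding up: Highland 3, South 3, Lowland 10, Central 4, North 3, West 3 (total 26).

Highland: 3, South: 3, Lowland: 10, Central: 4, North: 3, West: 3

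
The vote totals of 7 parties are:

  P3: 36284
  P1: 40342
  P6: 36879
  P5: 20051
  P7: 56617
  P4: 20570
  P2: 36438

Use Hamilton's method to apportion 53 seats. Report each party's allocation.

The standard divisor is 247181/53 ≈ 4663.792.
Standard quotas: P3 7.7799, P1 8.6500, P6 7.9075, P5 4.2993, P7 12.1397, P4 4.4106, P2 7.8130.
Lower quotas: P3 7, P1 8, P6 7, P5 4, P7 12, P4 4, P2 7 (sum 49, leaving 4 seats).
Remainders in descending order: P6 0.9075, P2 0.8130, P3 0.7799, P1 0.6500, P4 0.4106, P5 0.2993, P7 0.1397.
The surplus seats go to P6, P2, P3, P1.

P3 8, P1 9, P6 8, P5 4, P7 12, P4 4, P2 8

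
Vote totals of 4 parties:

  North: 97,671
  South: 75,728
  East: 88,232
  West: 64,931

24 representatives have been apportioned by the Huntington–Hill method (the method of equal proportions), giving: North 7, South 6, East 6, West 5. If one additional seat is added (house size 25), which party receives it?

East

Priority for the next seat is population ÷ (√(s·(s+1))).
Priorities: North 13051.836, South 11685.084, East 13614.493, West 11854.724.
Highest priority: East.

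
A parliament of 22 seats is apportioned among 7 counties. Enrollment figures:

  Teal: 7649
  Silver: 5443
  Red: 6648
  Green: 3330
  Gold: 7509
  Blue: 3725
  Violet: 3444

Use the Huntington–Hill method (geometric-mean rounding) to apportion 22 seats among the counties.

With divisor 1695: modified quotas Teal 4.513, Silver 3.211, Red 3.922, Green 1.965, Gold 4.430, Blue 2.198, Violet 2.032.
Geometric-mean thresholds: Teal √(4·5)=4.472, Silver √(3·4)=3.464, Red √(3·4)=3.464, Green √(1·2)=1.414, Gold √(4·5)=4.472, Blue √(2·3)=2.449, Violet √(2·3)=2.449.
Each quota rounded against its threshold gives Teal 5, Silver 3, Red 4, Green 2, Gold 4, Blue 2, Violet 2 (total 22).

Teal=5, Silver=3, Red=4, Green=2, Gold=4, Blue=2, Violet=2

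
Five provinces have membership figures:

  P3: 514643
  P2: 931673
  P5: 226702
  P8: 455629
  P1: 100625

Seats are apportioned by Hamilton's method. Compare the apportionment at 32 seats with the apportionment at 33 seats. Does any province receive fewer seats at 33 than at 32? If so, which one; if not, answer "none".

At 32 seats: P3 7, P2 13, P5 3, P8 7, P1 2.
At 33 seats: P3 8, P2 14, P5 3, P8 7, P1 1.
P1 drops from 2 to 1.

P1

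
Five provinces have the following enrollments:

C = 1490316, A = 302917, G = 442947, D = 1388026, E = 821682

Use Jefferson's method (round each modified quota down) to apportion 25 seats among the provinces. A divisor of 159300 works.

C 9, A 1, G 2, D 8, E 5

With modified divisor 159300: modified quotas C 9.355, A 1.902, G 2.781, D 8.713, E 5.158.
Rounding down: C 9, A 1, G 2, D 8, E 5 (total 25).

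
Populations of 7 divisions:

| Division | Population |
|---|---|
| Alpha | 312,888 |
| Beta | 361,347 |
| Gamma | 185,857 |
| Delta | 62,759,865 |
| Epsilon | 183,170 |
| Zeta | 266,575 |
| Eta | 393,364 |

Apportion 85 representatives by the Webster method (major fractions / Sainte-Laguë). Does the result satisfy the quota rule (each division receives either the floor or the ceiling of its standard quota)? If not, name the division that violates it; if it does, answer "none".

Delta

Standard quotas: Alpha 0.413, Beta 0.476, Gamma 0.245, Delta 82.754, Epsilon 0.242, Zeta 0.352, Eta 0.519.
Webster allocation: Alpha 0, Beta 0, Gamma 0, Delta 84, Epsilon 0, Zeta 0, Eta 1.
Delta has quota 82.754 (lower 82, upper 83) but receives 84 — outside the quota interval.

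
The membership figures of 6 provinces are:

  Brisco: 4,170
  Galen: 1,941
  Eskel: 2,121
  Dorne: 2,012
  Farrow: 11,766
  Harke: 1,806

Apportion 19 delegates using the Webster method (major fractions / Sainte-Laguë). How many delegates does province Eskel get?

Standard divisor 23816/19 ≈ 1253.474; standard quotas: Brisco 3.327, Galen 1.548, Eskel 1.692, Dorne 1.605, Farrow 9.387, Harke 1.441.
Rounding to the nearest integer gives Brisco 3, Galen 2, Eskel 2, Dorne 2, Farrow 9, Harke 1 — total 19, matching the house size, so no adjustment is needed.
Eskel receives 2.

2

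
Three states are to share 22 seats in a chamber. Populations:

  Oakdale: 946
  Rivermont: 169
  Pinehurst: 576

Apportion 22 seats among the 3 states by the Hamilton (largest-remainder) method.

Standard divisor: 1691 ÷ 22 ≈ 76.864.
Standard quotas: Oakdale 12.308, Rivermont 2.199, Pinehurst 7.494.
Lower quotas: Oakdale 12, Rivermont 2, Pinehurst 7 (sum 21, leaving 1 seat).
Remainders in descending order: Pinehurst 0.494, Oakdale 0.308, Rivermont 0.199.
The surplus seat goes to Pinehurst.

Oakdale 12; Rivermont 2; Pinehurst 8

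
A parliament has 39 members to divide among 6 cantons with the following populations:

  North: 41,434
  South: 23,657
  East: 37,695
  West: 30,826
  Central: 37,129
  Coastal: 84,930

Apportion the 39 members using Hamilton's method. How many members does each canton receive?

Total 255671; standard divisor 255671/39 ≈ 6555.667.
Standard quotas: North 6.3203, South 3.6086, East 5.7500, West 4.7022, Central 5.6636, Coastal 12.9552.
Lower quotas: North 6, South 3, East 5, West 4, Central 5, Coastal 12 (sum 35, leaving 4 seats).
Remainders in descending order: Coastal 0.9552, East 0.7500, West 0.7022, Central 0.6636, South 0.6086, North 0.3203.
The surplus seats go to Coastal, East, West, Central.

North 6; South 3; East 6; West 5; Central 6; Coastal 13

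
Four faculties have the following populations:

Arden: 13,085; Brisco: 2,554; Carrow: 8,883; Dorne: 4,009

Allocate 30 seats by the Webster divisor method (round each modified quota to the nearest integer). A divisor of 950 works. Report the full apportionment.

With modified divisor 950: modified quotas Arden 13.774, Brisco 2.688, Carrow 9.351, Dorne 4.220.
Rounding to the nearest integer: Arden 14, Brisco 3, Carrow 9, Dorne 4 (total 30).

Arden 14; Brisco 3; Carrow 9; Dorne 4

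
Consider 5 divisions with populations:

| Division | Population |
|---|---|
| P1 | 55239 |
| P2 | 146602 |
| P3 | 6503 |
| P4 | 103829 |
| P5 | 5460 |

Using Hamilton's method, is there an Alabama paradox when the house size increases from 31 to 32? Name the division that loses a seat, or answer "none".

P5

At 31 seats: P1 5, P2 14, P3 1, P4 10, P5 1.
At 32 seats: P1 6, P2 15, P3 1, P4 10, P5 0.
P5 drops from 1 to 0.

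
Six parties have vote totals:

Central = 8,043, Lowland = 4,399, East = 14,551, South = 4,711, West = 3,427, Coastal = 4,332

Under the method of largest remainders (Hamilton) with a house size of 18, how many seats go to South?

The standard divisor is 39463/18 ≈ 2192.389.
Standard quotas: Central 3.6686, Lowland 2.0065, East 6.6371, South 2.1488, West 1.5631, Coastal 1.9759.
Lower quotas: Central 3, Lowland 2, East 6, South 2, West 1, Coastal 1 (sum 15, leaving 3 seats).
Remainders in descending order: Coastal 0.9759, Central 0.6686, East 0.6371, West 0.5631, South 0.1488, Lowland 0.0065.
Largest remainders: Coastal, Central, East receive the extra seats.
South receives 2.

2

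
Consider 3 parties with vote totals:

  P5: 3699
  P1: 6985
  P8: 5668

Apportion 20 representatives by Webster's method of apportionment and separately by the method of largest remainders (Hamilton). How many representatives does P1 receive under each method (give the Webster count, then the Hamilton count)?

8 and 9

Webster: P5 5, P1 8, P8 7.
Hamilton: P5 4, P1 9, P8 7.
P1 gets 8 under Webster and 9 under Hamilton.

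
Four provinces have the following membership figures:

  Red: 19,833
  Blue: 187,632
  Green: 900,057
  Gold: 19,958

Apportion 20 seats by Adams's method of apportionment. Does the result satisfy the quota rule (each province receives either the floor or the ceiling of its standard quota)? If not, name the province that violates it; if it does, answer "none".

Standard quotas: Red 0.352, Blue 3.328, Green 15.966, Gold 0.354.
Adams allocation: Red 1, Blue 3, Green 15, Gold 1.
Every allocation lies between the lower and upper quota.

none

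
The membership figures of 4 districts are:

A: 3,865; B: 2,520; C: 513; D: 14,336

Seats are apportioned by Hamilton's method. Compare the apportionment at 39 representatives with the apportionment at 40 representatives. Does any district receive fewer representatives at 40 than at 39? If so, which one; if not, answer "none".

none

At 39 seats: A 7, B 5, C 1, D 26.
At 40 seats: A 7, B 5, C 1, D 27.
No district's allocation decreased.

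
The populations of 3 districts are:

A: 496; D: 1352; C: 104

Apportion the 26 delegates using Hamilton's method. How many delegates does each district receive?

A=7, D=18, C=1

Standard divisor: 1952 ÷ 26 ≈ 75.077.
Standard quotas: A 6.607, D 18.008, C 1.385.
Lower quotas: A 6, D 18, C 1 (sum 25, leaving 1 seat).
Remainders in descending order: A 0.607, C 0.385, D 0.008.
Largest remainder: A receives the extra seat.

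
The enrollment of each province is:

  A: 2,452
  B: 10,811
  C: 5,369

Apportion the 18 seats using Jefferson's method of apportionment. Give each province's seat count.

Standard divisor 18632/18 ≈ 1035.111; standard quotas: A 2.369, B 10.444, C 5.187.
Rounding down gives 2, 10, 5 = 17 seats, so the divisor must be adjusted.
With modified divisor 940: modified quotas A 2.609, B 11.501, C 5.712.
Rounding down: A 2, B 11, C 5 (total 18).

A: 2; B: 11; C: 5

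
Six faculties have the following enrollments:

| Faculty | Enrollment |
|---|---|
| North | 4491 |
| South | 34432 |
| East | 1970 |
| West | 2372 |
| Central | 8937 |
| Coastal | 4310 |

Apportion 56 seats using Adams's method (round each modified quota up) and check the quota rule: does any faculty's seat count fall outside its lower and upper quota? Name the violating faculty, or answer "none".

South

Standard quotas: North 4.450, South 34.120, East 1.952, West 2.351, Central 8.856, Coastal 4.271.
Adams allocation: North 5, South 32, East 2, West 3, Central 9, Coastal 5.
South has quota 34.120 (lower 34, upper 35) but receives 32 — outside the quota interval.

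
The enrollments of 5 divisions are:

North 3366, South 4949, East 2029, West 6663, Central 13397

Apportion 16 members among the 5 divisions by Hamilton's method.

North=2, South=3, East=1, West=3, Central=7

Total 30404; standard divisor 30404/16 ≈ 1900.25.
Standard quotas: North 1.7713, South 2.6044, East 1.0678, West 3.5064, Central 7.0501.
Lower quotas: North 1, South 2, East 1, West 3, Central 7 (sum 14, leaving 2 seats).
Remainders in descending order: North 0.7713, South 0.6044, West 0.5064, East 0.0678, Central 0.0501.
Largest remainders: North, South receive the extra seats.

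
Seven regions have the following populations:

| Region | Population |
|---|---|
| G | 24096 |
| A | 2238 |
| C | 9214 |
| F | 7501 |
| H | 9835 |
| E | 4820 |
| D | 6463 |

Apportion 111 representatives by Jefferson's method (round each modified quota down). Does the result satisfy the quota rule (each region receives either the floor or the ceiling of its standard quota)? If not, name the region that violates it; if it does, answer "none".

G

Standard quotas: G 41.683, A 3.871, C 15.939, F 12.976, H 17.013, E 8.338, D 11.180.
Jefferson allocation: G 43, A 3, C 16, F 13, H 17, E 8, D 11.
G has quota 41.683 (lower 41, upper 42) but receives 43 — outside the quota interval.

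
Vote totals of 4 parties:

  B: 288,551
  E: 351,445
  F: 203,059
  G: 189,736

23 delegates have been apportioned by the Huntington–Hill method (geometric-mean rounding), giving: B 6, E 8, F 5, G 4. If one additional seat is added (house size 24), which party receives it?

B

Priority for the next seat is population ÷ (√(s·(s+1))).
Priorities: B 44524.386, E 41418.190, F 37073.332, G 42426.259.
Highest priority: B.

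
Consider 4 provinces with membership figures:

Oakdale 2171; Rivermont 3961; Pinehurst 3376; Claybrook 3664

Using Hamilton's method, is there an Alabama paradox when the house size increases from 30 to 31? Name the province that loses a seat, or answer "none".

none

At 30 seats: Oakdale 5, Rivermont 9, Pinehurst 8, Claybrook 8.
At 31 seats: Oakdale 5, Rivermont 9, Pinehurst 8, Claybrook 9.
No province's allocation decreased.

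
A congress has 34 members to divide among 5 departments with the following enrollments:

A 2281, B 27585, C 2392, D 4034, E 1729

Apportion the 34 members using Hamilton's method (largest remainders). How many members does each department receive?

A=2; B=25; C=2; D=4; E=1

Total 38021; standard divisor 38021/34 ≈ 1118.265.
Standard quotas: A 2.0398, B 24.6677, C 2.1390, D 3.6074, E 1.5461.
Lower quotas: A 2, B 24, C 2, D 3, E 1 (sum 32, leaving 2 seats).
Remainders in descending order: B 0.6677, D 0.6074, E 0.5461, C 0.1390, A 0.0398.
Largest remainders: B, D receive the extra seats.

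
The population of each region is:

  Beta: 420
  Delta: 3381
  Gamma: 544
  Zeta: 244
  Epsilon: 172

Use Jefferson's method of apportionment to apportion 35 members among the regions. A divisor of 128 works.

Beta 3, Delta 26, Gamma 4, Zeta 1, Epsilon 1

With modified divisor 128: modified quotas Beta 3.281, Delta 26.414, Gamma 4.250, Zeta 1.906, Epsilon 1.344.
Rounding down: Beta 3, Delta 26, Gamma 4, Zeta 1, Epsilon 1 (total 35).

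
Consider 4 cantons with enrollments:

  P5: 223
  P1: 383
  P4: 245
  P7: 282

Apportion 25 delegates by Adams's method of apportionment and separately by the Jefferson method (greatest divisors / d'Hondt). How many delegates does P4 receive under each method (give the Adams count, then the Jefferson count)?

Adams: P5 5, P1 8, P4 6, P7 6.
Jefferson: P5 5, P1 9, P4 5, P7 6.
P4 gets 6 under Adams and 5 under Jefferson.

6 and 5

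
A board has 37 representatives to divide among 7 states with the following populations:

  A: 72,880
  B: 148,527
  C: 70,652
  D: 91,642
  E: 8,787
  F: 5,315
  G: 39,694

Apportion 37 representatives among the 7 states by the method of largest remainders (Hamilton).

A 6, B 13, C 6, D 8, E 1, F 0, G 3

Standard divisor: 437497 ÷ 37 ≈ 11824.243.
Standard quotas: A 6.1636, B 12.5612, C 5.9752, D 7.7503, E 0.7431, F 0.4495, G 3.3570.
Lower quotas: A 6, B 12, C 5, D 7, E 0, F 0, G 3 (sum 33, leaving 4 seats).
Remainders in descending order: C 0.9752, D 0.7503, E 0.7431, B 0.5612, F 0.4495, G 0.3570, A 0.1636.
The surplus seats go to C, D, E, B.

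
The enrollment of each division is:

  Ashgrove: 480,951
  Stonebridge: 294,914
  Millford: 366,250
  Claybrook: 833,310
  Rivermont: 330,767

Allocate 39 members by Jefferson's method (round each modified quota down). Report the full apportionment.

Standard divisor 2306192/39 ≈ 59133.128; standard quotas: Ashgrove 8.133, Stonebridge 4.987, Millford 6.194, Claybrook 14.092, Rivermont 5.594.
Rounding down gives 8, 4, 6, 14, 5 = 37 seats, so the divisor must be adjusted.
With modified divisor 55340: modified quotas Ashgrove 8.691, Stonebridge 5.329, Millford 6.618, Claybrook 15.058, Rivermont 5.977.
Rounding down: Ashgrove 8, Stonebridge 5, Millford 6, Claybrook 15, Rivermont 5 (total 39).

Ashgrove=8, Stonebridge=5, Millford=6, Claybrook=15, Rivermont=5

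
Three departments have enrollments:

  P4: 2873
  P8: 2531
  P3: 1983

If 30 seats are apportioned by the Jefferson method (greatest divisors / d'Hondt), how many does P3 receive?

8

Standard divisor 7387/30 ≈ 246.233; standard quotas: P4 11.668, P8 10.279, P3 8.053.
Rounding down gives 11, 10, 8 = 29 seats, so the divisor must be adjusted.
With modified divisor 235: modified quotas P4 12.226, P8 10.770, P3 8.438.
Rounding down: P4 12, P8 10, P3 8 (total 30).
P3 receives 8.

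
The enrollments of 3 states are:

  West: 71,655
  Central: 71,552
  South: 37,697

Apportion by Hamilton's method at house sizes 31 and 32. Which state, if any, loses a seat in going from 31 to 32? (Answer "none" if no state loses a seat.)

none

At 31 seats: West 12, Central 12, South 7.
At 32 seats: West 13, Central 12, South 7.
No state's allocation decreased.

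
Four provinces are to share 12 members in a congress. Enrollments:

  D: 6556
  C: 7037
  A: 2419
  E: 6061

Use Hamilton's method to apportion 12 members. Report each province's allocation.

Total 22073; standard divisor 22073/12 ≈ 1839.417.
Standard quotas: D 3.5642, C 3.8257, A 1.3151, E 3.2951.
Lower quotas: D 3, C 3, A 1, E 3 (sum 10, leaving 2 seats).
Remainders in descending order: C 0.8257, D 0.5642, A 0.3151, E 0.2951.
Largest remainders: C, D receive the extra seats.

D 4, C 4, A 1, E 3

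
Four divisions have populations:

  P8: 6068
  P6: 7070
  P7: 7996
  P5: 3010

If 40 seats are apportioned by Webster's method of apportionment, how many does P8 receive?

10

Standard divisor 24144/40 ≈ 603.6; standard quotas: P8 10.053, P6 11.713, P7 13.247, P5 4.987.
Rounding to the nearest integer gives P8 10, P6 12, P7 13, P5 5 — total 40, matching the house size, so no adjustment is needed.
P8 receives 10.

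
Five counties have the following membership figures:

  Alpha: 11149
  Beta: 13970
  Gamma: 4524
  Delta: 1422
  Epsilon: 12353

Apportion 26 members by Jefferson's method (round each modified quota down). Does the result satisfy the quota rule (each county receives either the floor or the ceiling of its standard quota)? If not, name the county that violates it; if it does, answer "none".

Standard quotas: Alpha 6.676, Beta 8.366, Gamma 2.709, Delta 0.852, Epsilon 7.397.
Jefferson allocation: Alpha 7, Beta 9, Gamma 2, Delta 0, Epsilon 8.
Every allocation lies between the lower and upper quota.

none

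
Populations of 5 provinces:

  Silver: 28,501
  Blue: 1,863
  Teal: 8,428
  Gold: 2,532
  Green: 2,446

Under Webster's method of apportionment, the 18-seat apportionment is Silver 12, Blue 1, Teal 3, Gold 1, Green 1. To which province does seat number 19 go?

Teal

Priority for the next seat is population ÷ (current seats + 0.5).
Priorities: Silver 2280.080, Blue 1242.000, Teal 2408.000, Gold 1688.000, Green 1630.667.
Highest priority: Teal.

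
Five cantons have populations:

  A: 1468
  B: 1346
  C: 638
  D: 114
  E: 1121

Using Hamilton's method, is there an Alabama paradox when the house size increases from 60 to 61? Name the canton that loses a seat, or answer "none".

D

At 60 seats: A 19, B 17, C 8, D 2, E 14.
At 61 seats: A 19, B 18, C 8, D 1, E 15.
D drops from 2 to 1.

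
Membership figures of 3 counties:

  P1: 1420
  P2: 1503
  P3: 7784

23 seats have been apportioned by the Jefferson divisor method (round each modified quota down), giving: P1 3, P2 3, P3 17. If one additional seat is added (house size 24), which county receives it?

P3

Priority for the next seat is population ÷ (current seats + 1).
Priorities: P1 355.000, P2 375.750, P3 432.444.
Highest priority: P3.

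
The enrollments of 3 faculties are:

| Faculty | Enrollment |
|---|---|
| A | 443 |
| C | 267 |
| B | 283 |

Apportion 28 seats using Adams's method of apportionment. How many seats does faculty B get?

Standard divisor 993/28 ≈ 35.464; standard quotas: A 12.491, C 7.529, B 7.980.
Rounding up gives 13, 8, 8 = 29 seats, so the divisor must be adjusted.
With modified divisor 38: modified quotas A 11.658, C 7.026, B 7.447.
Rounding up: A 12, C 8, B 8 (total 28).
B receives 8.

8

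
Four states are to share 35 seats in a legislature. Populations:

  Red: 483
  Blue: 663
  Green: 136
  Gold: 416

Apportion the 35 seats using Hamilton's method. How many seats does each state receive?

Red 10; Blue 14; Green 3; Gold 8

Standard divisor: 1698 ÷ 35 ≈ 48.514.
Standard quotas: Red 9.956, Blue 13.666, Green 2.803, Gold 8.575.
Lower quotas: Red 9, Blue 13, Green 2, Gold 8 (sum 32, leaving 3 seats).
Remainders in descending order: Red 0.956, Green 0.803, Blue 0.666, Gold 0.575.
Largest remainders: Red, Green, Blue receive the extra seats.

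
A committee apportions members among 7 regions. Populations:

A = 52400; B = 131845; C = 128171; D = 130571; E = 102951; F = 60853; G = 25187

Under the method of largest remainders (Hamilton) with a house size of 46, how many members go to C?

Total 631978; standard divisor 631978/46 ≈ 13738.652.
Standard quotas: A 3.8141, B 9.5966, C 9.3292, D 9.5039, E 7.4935, F 4.4293, G 1.8333.
Lower quotas: A 3, B 9, C 9, D 9, E 7, F 4, G 1 (sum 42, leaving 4 seats).
Remainders in descending order: G 0.8333, A 0.8141, B 0.5966, D 0.5039, E 0.4935, F 0.4293, C 0.3292.
Largest remainders: G, A, B, D receive the extra seats.
C receives 9.

9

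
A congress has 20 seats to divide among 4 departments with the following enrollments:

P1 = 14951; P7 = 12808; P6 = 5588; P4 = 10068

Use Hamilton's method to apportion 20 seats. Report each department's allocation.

Total 43415; standard divisor 43415/20 ≈ 2170.75.
Standard quotas: P1 6.8875, P7 5.9003, P6 2.5742, P4 4.6380.
Lower quotas: P1 6, P7 5, P6 2, P4 4 (sum 17, leaving 3 seats).
Remainders in descending order: P7 0.9003, P1 0.8875, P4 0.6380, P6 0.5742.
Largest remainders: P7, P1, P4 receive the extra seats.

P1 7, P7 6, P6 2, P4 5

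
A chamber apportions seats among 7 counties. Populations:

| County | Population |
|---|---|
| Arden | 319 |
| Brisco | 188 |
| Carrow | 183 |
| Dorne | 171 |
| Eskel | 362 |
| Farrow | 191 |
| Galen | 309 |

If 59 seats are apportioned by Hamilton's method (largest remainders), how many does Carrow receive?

The standard divisor is 1723/59 ≈ 29.203.
Standard quotas: Arden 10.923, Brisco 6.438, Carrow 6.266, Dorne 5.855, Eskel 12.396, Farrow 6.540, Galen 10.581.
Lower quotas: Arden 10, Brisco 6, Carrow 6, Dorne 5, Eskel 12, Farrow 6, Galen 10 (sum 55, leaving 4 seats).
Remainders in descending order: Arden 0.923, Dorne 0.855, Galen 0.581, Farrow 0.540, Brisco 0.438, Eskel 0.396, Carrow 0.266.
The surplus seats go to Arden, Dorne, Galen, Farrow.
Carrow receives 6.

6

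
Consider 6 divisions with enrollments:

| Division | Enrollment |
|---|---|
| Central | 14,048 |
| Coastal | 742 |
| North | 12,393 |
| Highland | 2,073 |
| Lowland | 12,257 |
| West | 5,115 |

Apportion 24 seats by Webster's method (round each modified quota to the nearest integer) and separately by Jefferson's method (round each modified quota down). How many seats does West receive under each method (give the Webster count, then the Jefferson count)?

3 and 2

Webster: Central 7, Coastal 0, North 7, Highland 1, Lowland 6, West 3.
Jefferson: Central 8, Coastal 0, North 7, Highland 1, Lowland 6, West 2.
West gets 3 under Webster and 2 under Jefferson.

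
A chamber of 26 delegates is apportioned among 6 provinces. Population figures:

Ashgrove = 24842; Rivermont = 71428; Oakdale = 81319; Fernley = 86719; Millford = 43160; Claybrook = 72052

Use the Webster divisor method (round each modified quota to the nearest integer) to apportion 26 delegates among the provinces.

Ashgrove 2; Rivermont 5; Oakdale 5; Fernley 6; Millford 3; Claybrook 5

Standard divisor 379520/26 ≈ 14596.923; standard quotas: Ashgrove 1.702, Rivermont 4.893, Oakdale 5.571, Fernley 5.941, Millford 2.957, Claybrook 4.936.
Rounding to the nearest integer gives 2, 5, 6, 6, 3, 5 = 27 seats, so the divisor must be adjusted.
With modified divisor 15300: modified quotas Ashgrove 1.624, Rivermont 4.668, Oakdale 5.315, Fernley 5.668, Millford 2.821, Claybrook 4.709.
Rounding to the nearest integer: Ashgrove 2, Rivermont 5, Oakdale 5, Fernley 6, Millford 3, Claybrook 5 (total 26).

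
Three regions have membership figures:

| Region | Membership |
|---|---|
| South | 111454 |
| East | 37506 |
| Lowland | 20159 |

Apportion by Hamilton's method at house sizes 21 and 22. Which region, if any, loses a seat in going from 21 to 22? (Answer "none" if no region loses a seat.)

none

At 21 seats: South 14, East 5, Lowland 2.
At 22 seats: South 14, East 5, Lowland 3.
No region's allocation decreased.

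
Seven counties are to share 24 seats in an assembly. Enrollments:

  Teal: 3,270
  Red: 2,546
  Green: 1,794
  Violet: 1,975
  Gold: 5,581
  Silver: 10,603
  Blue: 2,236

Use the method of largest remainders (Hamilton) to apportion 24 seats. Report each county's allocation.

Standard divisor: 28005 ÷ 24 ≈ 1166.875.
Standard quotas: Teal 2.8024, Red 2.1819, Green 1.5374, Violet 1.6926, Gold 4.7829, Silver 9.0867, Blue 1.9162.
Lower quotas: Teal 2, Red 2, Green 1, Violet 1, Gold 4, Silver 9, Blue 1 (sum 20, leaving 4 seats).
Remainders in descending order: Blue 0.9162, Teal 0.8024, Gold 0.7829, Violet 0.6926, Green 0.5374, Red 0.1819, Silver 0.0867.
Largest remainders: Blue, Teal, Gold, Violet receive the extra seats.

Teal: 3, Red: 2, Green: 1, Violet: 2, Gold: 5, Silver: 9, Blue: 2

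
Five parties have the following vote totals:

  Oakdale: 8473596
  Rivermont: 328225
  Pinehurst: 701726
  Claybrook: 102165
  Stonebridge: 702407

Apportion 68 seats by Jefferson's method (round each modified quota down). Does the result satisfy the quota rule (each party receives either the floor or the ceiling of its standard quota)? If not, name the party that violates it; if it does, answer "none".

Oakdale

Standard quotas: Oakdale 55.898, Rivermont 2.165, Pinehurst 4.629, Claybrook 0.674, Stonebridge 4.634.
Jefferson allocation: Oakdale 58, Rivermont 2, Pinehurst 4, Claybrook 0, Stonebridge 4.
Oakdale has quota 55.898 (lower 55, upper 56) but receives 58 — outside the quota interval.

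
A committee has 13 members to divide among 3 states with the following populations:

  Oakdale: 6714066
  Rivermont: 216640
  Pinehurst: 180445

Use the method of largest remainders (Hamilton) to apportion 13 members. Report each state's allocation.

Standard divisor: 7111151 ÷ 13 ≈ 547011.615.
Standard quotas: Oakdale 12.2741, Rivermont 0.3960, Pinehurst 0.3299.
Lower quotas: Oakdale 12, Rivermont 0, Pinehurst 0 (sum 12, leaving 1 seat).
Remainders in descending order: Rivermont 0.3960, Pinehurst 0.3299, Oakdale 0.2741.
The surplus seat goes to Rivermont.

Oakdale 12, Rivermont 1, Pinehurst 0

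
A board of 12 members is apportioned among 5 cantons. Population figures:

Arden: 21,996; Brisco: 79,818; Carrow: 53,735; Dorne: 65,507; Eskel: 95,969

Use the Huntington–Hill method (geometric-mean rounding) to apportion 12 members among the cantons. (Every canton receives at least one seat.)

With divisor 27223: modified quotas Arden 0.808, Brisco 2.932, Carrow 1.974, Dorne 2.406, Eskel 3.525.
Geometric-mean thresholds: Arden (min 1), Brisco √(2·3)=2.449, Carrow √(1·2)=1.414, Dorne √(2·3)=2.449, Eskel √(3·4)=3.464.
Each quota rounded against its threshold gives Arden 1, Brisco 3, Carrow 2, Dorne 2, Eskel 4 (total 12).

Arden: 1, Brisco: 3, Carrow: 2, Dorne: 2, Eskel: 4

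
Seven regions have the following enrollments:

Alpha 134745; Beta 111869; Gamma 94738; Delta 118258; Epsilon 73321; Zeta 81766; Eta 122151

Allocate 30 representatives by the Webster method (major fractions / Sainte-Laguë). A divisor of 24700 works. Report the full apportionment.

With modified divisor 24700: modified quotas Alpha 5.455, Beta 4.529, Gamma 3.836, Delta 4.788, Epsilon 2.968, Zeta 3.310, Eta 4.945.
Rounding to the nearest integer: Alpha 5, Beta 5, Gamma 4, Delta 5, Epsilon 3, Zeta 3, Eta 5 (total 30).

Alpha: 5, Beta: 5, Gamma: 4, Delta: 5, Epsilon: 3, Zeta: 3, Eta: 5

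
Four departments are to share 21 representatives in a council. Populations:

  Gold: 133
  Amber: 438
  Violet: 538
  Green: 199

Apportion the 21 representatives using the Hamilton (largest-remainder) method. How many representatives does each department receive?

Gold: 2, Amber: 7, Violet: 9, Green: 3

The standard divisor is 1308/21 ≈ 62.286.
Standard quotas: Gold 2.135, Amber 7.032, Violet 8.638, Green 3.195.
Lower quotas: Gold 2, Amber 7, Violet 8, Green 3 (sum 20, leaving 1 seat).
Remainders in descending order: Violet 0.638, Green 0.195, Gold 0.135, Amber 0.032.
The surplus seat goes to Violet.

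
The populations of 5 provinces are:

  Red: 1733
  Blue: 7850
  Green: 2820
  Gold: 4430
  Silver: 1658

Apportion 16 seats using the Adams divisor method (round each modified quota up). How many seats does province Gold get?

Standard divisor 18491/16 ≈ 1155.688; standard quotas: Red 1.500, Blue 6.792, Green 2.440, Gold 3.833, Silver 1.435.
Rounding up gives 2, 7, 3, 4, 2 = 18 seats, so the divisor must be adjusted.
With modified divisor 1440: modified quotas Red 1.203, Blue 5.451, Green 1.958, Gold 3.076, Silver 1.151.
Rounding up: Red 2, Blue 6, Green 2, Gold 4, Silver 2 (total 16).
Gold receives 4.

4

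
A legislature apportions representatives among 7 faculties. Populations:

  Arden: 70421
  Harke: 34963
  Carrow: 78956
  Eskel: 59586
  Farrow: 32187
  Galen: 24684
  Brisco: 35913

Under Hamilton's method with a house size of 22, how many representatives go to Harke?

The standard divisor is 336710/22 = 15305.
Standard quotas: Arden 4.6012, Harke 2.2844, Carrow 5.1588, Eskel 3.8932, Farrow 2.1030, Galen 1.6128, Brisco 2.3465.
Lower quotas: Arden 4, Harke 2, Carrow 5, Eskel 3, Farrow 2, Galen 1, Brisco 2 (sum 19, leaving 3 seats).
Remainders in descending order: Eskel 0.8932, Galen 0.6128, Arden 0.6012, Brisco 0.3465, Harke 0.2844, Carrow 0.1588, Farrow 0.1030.
Largest remainders: Eskel, Galen, Arden receive the extra seats.
Harke receives 2.

2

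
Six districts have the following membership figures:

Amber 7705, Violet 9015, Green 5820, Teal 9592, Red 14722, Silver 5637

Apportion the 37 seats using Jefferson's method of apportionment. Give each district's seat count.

Standard divisor 52491/37 ≈ 1418.676; standard quotas: Amber 5.431, Violet 6.355, Green 4.102, Teal 6.761, Red 10.377, Silver 3.973.
Rounding down gives 5, 6, 4, 6, 10, 3 = 34 seats, so the divisor must be adjusted.
With modified divisor 1300: modified quotas Amber 5.927, Violet 6.935, Green 4.477, Teal 7.378, Red 11.325, Silver 4.336.
Rounding down: Amber 5, Violet 6, Green 4, Teal 7, Red 11, Silver 4 (total 37).

Amber 5; Violet 6; Green 4; Teal 7; Red 11; Silver 4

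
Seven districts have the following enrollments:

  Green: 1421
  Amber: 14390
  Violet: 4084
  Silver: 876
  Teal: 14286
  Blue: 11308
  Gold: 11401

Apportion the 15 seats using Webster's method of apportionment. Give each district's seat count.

Green 0, Amber 4, Violet 1, Silver 0, Teal 4, Blue 3, Gold 3

Standard divisor 57766/15 ≈ 3851.067; standard quotas: Green 0.369, Amber 3.737, Violet 1.060, Silver 0.227, Teal 3.710, Blue 2.936, Gold 2.960.
Rounding to the nearest integer gives Green 0, Amber 4, Violet 1, Silver 0, Teal 4, Blue 3, Gold 3 — total 15, matching the house size, so no adjustment is needed.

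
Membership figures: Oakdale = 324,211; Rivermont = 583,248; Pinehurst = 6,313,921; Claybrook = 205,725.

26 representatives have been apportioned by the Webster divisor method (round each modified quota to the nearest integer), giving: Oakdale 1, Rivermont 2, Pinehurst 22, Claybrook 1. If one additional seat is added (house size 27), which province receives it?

Priority for the next seat is population ÷ (current seats + 0.5).
Priorities: Oakdale 216140.667, Rivermont 233299.200, Pinehurst 280618.711, Claybrook 137150.000.
Highest priority: Pinehurst.

Pinehurst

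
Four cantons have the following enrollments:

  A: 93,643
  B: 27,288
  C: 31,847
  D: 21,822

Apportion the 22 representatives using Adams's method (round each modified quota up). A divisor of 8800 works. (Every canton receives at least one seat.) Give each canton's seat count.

With modified divisor 8800: modified quotas A 10.641, B 3.101, C 3.619, D 2.480.
Rounding up: A 11, B 4, C 4, D 3 (total 22).

A 11; B 4; C 4; D 3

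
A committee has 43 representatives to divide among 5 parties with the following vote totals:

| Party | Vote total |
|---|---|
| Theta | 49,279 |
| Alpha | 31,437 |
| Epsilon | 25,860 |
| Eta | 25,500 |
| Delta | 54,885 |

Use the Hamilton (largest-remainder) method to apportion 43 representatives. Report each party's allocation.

Theta 11; Alpha 7; Epsilon 6; Eta 6; Delta 13

Total 186961; standard divisor 186961/43 ≈ 4347.93.
Standard quotas: Theta 11.3339, Alpha 7.2303, Epsilon 5.9477, Eta 5.8649, Delta 12.6232.
Lower quotas: Theta 11, Alpha 7, Epsilon 5, Eta 5, Delta 12 (sum 40, leaving 3 seats).
Remainders in descending order: Epsilon 0.9477, Eta 0.8649, Delta 0.6232, Theta 0.3339, Alpha 0.2303.
Largest remainders: Epsilon, Eta, Delta receive the extra seats.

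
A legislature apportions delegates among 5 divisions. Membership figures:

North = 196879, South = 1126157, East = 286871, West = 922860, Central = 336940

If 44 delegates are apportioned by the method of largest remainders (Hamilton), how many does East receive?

5

Total 2869707; standard divisor 2869707/44 ≈ 65220.614.
Standard quotas: North 3.0187, South 17.2669, East 4.3985, West 14.1498, Central 5.1662.
Lower quotas: North 3, South 17, East 4, West 14, Central 5 (sum 43, leaving 1 seat).
Remainders in descending order: East 0.3985, South 0.2669, Central 0.1662, West 0.1498, North 0.0187.
The surplus seat goes to East.
East receives 5.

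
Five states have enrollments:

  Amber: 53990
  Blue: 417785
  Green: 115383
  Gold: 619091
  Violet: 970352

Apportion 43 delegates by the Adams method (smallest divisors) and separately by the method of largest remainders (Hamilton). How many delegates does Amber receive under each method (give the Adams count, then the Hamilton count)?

Adams: Amber 2, Blue 8, Green 3, Gold 12, Violet 18.
Hamilton: Amber 1, Blue 8, Green 3, Gold 12, Violet 19.
Amber gets 2 under Adams and 1 under Hamilton.

2 and 1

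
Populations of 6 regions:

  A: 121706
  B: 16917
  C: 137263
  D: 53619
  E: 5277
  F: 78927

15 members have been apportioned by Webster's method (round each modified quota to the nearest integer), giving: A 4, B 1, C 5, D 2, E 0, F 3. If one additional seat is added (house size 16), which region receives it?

Priority for the next seat is population ÷ (current seats + 0.5).
Priorities: A 27045.778, B 11278.000, C 24956.909, D 21447.600, E 10554.000, F 22550.571.
Highest priority: A.

A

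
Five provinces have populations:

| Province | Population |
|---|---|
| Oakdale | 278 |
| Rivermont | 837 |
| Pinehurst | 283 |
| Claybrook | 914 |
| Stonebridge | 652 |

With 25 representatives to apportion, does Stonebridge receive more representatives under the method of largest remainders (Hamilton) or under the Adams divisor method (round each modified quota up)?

Hamilton: Oakdale 2, Rivermont 7, Pinehurst 2, Claybrook 8, Stonebridge 6.
Adams: Oakdale 3, Rivermont 7, Pinehurst 3, Claybrook 7, Stonebridge 5.
Stonebridge gets 6 under Hamilton and 5 under Adams.

Hamilton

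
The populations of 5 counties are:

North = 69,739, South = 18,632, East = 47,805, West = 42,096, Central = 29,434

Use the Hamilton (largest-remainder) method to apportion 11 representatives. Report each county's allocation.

North 4, South 1, East 2, West 2, Central 2

Total 207706; standard divisor 207706/11 ≈ 18882.364.
Standard quotas: North 3.6933, South 0.9867, East 2.5317, West 2.2294, Central 1.5588.
Lower quotas: North 3, South 0, East 2, West 2, Central 1 (sum 8, leaving 3 seats).
Remainders in descending order: South 0.9867, North 0.6933, Central 0.5588, East 0.5317, West 0.2294.
Largest remainders: South, North, Central receive the extra seats.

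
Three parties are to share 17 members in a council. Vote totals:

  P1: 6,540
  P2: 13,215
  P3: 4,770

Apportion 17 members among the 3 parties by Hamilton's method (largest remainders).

The standard divisor is 24525/17 ≈ 1442.647.
Standard quotas: P1 4.5333, P2 9.1602, P3 3.3064.
Lower quotas: P1 4, P2 9, P3 3 (sum 16, leaving 1 seat).
Remainders in descending order: P1 0.5333, P3 0.3064, P2 0.1602.
Largest remainder: P1 receives the extra seat.

P1 5; P2 9; P3 3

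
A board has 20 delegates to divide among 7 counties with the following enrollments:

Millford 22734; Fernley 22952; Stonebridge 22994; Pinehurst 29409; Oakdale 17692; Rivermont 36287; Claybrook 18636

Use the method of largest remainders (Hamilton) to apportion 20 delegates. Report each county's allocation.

The standard divisor is 170704/20 ≈ 8535.2.
Standard quotas: Millford 2.6636, Fernley 2.6891, Stonebridge 2.6940, Pinehurst 3.4456, Oakdale 2.0728, Rivermont 4.2515, Claybrook 2.1834.
Lower quotas: Millford 2, Fernley 2, Stonebridge 2, Pinehurst 3, Oakdale 2, Rivermont 4, Claybrook 2 (sum 17, leaving 3 seats).
Remainders in descending order: Stonebridge 0.6940, Fernley 0.6891, Millford 0.6636, Pinehurst 0.4456, Rivermont 0.2515, Claybrook 0.1834, Oakdale 0.0728.
The surplus seats go to Stonebridge, Fernley, Millford.

Millford=3; Fernley=3; Stonebridge=3; Pinehurst=3; Oakdale=2; Rivermont=4; Claybrook=2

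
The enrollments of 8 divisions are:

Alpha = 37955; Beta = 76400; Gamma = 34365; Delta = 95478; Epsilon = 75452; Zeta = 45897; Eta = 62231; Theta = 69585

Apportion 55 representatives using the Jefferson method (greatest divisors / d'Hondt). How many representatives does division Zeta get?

5

Standard divisor 497363/55 ≈ 9042.964; standard quotas: Alpha 4.197, Beta 8.449, Gamma 3.800, Delta 10.558, Epsilon 8.344, Zeta 5.075, Eta 6.882, Theta 7.695.
Rounding down gives 4, 8, 3, 10, 8, 5, 6, 7 = 51 seats, so the divisor must be adjusted.
With modified divisor 8540: modified quotas Alpha 4.444, Beta 8.946, Gamma 4.024, Delta 11.180, Epsilon 8.835, Zeta 5.374, Eta 7.287, Theta 8.148.
Rounding down: Alpha 4, Beta 8, Gamma 4, Delta 11, Epsilon 8, Zeta 5, Eta 7, Theta 8 (total 55).
Zeta receives 5.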